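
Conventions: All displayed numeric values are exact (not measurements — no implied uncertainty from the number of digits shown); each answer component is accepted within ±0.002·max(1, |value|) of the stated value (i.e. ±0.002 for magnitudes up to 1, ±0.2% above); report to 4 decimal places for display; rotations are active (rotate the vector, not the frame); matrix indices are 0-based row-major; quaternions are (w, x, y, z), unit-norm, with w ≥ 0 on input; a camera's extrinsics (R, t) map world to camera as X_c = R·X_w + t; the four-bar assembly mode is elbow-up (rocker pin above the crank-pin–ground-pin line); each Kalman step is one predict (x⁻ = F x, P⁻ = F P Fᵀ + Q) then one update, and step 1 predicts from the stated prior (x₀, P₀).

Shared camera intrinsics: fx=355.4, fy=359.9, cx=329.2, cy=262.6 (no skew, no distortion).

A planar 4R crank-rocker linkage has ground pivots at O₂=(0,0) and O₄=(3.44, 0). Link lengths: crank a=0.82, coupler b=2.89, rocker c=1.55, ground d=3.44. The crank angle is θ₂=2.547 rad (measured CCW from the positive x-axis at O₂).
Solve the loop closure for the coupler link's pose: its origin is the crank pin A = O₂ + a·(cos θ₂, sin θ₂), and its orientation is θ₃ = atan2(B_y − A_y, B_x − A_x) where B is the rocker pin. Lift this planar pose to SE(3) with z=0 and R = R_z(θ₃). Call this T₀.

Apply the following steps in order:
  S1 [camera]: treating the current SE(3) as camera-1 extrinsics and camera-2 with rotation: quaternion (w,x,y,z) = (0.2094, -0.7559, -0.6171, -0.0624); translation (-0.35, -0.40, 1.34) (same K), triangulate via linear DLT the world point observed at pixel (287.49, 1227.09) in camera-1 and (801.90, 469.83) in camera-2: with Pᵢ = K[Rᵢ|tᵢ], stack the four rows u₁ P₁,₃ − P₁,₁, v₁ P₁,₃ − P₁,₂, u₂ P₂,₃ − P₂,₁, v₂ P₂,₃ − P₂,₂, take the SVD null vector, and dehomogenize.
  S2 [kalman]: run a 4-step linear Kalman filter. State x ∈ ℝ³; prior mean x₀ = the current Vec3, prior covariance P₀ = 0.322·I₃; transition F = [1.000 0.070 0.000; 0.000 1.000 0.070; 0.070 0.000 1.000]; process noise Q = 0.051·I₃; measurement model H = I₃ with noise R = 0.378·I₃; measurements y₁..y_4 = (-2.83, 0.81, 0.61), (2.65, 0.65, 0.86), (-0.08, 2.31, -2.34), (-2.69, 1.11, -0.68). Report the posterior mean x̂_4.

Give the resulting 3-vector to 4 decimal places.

result = (-0.6222, 1.2145, -0.4721)

source (fourbar_fk): coupler pose = R=[0.9884 -0.1520 0.0000; 0.1520 0.9884 0.0000; 0.0000 0.0000 1.0000], t=(-0.6793, 0.4593, 0.0000)
after S1 (triangulate): (0.8005, 1.2632, 0.6827)
after S2 (kf_track): (-0.6222, 1.2145, -0.4721)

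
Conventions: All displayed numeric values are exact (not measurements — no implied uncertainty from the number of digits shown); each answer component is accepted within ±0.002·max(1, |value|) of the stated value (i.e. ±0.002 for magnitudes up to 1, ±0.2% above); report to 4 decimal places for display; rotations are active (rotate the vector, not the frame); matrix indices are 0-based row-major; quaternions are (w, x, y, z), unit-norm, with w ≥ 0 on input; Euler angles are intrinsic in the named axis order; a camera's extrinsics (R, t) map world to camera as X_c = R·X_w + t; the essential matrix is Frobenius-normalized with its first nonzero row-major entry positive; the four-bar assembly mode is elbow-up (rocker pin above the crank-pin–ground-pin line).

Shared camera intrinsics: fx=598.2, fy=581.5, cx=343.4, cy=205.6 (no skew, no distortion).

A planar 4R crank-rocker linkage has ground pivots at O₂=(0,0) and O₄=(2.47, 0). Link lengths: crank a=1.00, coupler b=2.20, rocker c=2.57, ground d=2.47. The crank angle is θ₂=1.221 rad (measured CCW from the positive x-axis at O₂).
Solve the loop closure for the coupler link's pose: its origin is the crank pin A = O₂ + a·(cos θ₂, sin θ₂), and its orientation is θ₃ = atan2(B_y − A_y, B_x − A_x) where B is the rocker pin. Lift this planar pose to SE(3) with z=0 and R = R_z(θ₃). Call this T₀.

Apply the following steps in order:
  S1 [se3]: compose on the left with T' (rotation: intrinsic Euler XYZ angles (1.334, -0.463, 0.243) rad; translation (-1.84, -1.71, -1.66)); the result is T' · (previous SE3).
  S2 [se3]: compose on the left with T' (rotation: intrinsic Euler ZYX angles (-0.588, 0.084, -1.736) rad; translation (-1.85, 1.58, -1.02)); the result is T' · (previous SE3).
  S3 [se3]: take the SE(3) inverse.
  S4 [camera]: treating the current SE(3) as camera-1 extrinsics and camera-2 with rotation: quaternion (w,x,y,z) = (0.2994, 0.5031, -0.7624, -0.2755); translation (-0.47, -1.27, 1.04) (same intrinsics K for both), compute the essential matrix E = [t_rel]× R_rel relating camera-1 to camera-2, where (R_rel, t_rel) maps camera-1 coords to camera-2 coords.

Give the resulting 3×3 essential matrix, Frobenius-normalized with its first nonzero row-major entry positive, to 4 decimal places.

source (fourbar_fk): coupler pose = R=[0.7032 -0.7110 0.0000; 0.7110 0.7032 0.0000; 0.0000 0.0000 1.0000], t=(0.3427, 0.9394, 0.0000)
after S1 (compose_se3): R=[0.4576 -0.7688 -0.4466; -0.0205 0.4931 -0.8697; 0.8889 0.4072 0.2099], t=(-1.7446, -1.5230, -0.6823)
after S2 (compose_se3): R=[0.8589 -0.4983 -0.1187; 0.4853 0.7174 0.4998; -0.1639 -0.4869 0.8580], t=(-3.4182, 2.1176, 0.7352)
after S3 (invert_se3): R=[0.8589 0.4853 -0.1639; -0.4983 0.7174 -0.4869; -0.1187 0.4998 0.8580], t=(2.0286, -2.8645, -2.0948)
after S4 (essential): [0.5598 0.2346 -0.2555; 0.0204 0.2196 -0.3384; 0.4249 -0.2154 0.4197]

matrix = [0.5598 0.2346 -0.2555; 0.0204 0.2196 -0.3384; 0.4249 -0.2154 0.4197]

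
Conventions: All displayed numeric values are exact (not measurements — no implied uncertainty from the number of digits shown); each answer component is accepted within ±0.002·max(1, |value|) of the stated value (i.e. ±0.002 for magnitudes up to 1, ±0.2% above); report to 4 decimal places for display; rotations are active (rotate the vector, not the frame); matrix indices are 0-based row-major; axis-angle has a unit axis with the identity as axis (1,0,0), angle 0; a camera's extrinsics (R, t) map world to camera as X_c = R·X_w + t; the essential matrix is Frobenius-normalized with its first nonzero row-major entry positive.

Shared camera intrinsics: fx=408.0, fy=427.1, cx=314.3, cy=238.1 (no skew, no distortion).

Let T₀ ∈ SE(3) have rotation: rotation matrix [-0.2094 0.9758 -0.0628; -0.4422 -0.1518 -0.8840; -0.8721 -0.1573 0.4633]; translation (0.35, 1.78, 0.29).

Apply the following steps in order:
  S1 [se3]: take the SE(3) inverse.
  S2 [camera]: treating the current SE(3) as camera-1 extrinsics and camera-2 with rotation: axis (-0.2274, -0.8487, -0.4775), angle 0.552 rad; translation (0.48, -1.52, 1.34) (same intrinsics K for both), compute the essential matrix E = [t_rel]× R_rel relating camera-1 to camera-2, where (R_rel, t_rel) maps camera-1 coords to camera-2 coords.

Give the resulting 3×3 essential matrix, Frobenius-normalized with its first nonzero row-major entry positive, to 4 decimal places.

after S1 (invert_se3): R=[-0.2094 -0.4422 -0.8721; 0.9758 -0.1518 -0.1573; -0.0628 -0.8840 0.4633], t=(1.1133, -0.0257, 1.4611)
after S2 (essential): [0.2614 0.2435 0.4580; 0.3807 0.3703 -0.4635; -0.2193 -0.2058 -0.2745]

matrix = [0.2614 0.2435 0.4580; 0.3807 0.3703 -0.4635; -0.2193 -0.2058 -0.2745]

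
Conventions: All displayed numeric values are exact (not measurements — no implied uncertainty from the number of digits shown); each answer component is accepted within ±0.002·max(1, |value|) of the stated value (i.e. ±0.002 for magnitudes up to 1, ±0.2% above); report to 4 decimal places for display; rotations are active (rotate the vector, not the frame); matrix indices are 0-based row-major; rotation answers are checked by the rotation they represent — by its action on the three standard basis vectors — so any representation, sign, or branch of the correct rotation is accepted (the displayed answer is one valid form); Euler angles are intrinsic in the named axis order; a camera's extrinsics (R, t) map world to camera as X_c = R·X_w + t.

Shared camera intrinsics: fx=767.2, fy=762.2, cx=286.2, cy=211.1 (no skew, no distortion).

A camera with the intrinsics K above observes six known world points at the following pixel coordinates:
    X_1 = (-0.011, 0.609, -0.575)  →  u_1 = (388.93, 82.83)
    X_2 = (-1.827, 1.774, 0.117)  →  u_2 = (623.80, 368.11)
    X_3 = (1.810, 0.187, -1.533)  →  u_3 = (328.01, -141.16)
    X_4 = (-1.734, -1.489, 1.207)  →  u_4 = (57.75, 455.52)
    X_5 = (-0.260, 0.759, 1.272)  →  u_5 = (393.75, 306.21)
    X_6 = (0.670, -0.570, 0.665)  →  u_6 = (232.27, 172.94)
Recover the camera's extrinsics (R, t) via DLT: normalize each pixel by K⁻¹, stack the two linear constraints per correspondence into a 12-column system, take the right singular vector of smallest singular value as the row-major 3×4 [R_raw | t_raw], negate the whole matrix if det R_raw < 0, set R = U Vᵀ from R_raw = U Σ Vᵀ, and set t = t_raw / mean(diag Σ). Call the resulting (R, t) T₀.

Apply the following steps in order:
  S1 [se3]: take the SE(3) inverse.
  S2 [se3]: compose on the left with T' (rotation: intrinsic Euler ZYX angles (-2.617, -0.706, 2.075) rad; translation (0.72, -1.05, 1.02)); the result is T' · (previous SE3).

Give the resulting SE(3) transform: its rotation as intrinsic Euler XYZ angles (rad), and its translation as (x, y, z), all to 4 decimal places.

rotation (euler_xyz) = (-0.1722, -1.3110, 0.6012), translation = (5.9287, -1.0444, -0.7051)

source (pnp_recover): camera pose = R=[0.0426 0.9990 0.0135; -0.6193 0.0158 0.7850; 0.7840 -0.0418 0.6194], t=(0.0800, -0.4200, 5.4702)
after S1 (invert_se3): R=[0.0426 -0.6193 0.7840; 0.9990 0.0158 -0.0418; 0.0135 0.7850 0.6194], t=(-4.5520, 0.1552, -3.0597)
after S2 (compose_se3): R=[0.2119 -0.1453 -0.9664; 0.6938 0.7188 0.0440; 0.6883 -0.6799 0.2531], t=(5.9287, -1.0444, -0.7051)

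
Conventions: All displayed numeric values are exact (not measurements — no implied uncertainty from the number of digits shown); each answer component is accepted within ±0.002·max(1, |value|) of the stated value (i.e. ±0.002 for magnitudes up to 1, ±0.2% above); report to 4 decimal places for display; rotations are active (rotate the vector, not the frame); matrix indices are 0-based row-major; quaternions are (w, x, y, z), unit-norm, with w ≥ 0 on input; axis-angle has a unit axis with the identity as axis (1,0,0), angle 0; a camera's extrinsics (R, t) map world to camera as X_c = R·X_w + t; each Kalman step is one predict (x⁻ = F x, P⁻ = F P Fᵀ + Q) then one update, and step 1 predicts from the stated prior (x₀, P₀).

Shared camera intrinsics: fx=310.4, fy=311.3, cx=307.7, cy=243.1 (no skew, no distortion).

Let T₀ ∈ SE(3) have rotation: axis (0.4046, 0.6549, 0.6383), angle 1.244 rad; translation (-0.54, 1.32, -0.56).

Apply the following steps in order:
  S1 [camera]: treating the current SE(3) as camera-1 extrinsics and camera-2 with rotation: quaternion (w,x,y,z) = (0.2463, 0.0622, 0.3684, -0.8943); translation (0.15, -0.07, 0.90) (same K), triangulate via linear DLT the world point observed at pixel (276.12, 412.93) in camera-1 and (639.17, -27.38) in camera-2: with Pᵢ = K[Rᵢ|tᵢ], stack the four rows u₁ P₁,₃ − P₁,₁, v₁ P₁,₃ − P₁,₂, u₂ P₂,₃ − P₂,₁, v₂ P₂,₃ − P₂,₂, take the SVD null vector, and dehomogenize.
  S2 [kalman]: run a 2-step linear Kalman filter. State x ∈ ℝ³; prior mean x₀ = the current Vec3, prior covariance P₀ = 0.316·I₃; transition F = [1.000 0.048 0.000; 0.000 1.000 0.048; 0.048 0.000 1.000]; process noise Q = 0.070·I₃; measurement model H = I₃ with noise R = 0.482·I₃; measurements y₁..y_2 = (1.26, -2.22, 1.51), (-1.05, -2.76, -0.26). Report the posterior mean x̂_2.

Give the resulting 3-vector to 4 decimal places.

after S1 (triangulate): (-1.1585, 1.1757, 1.7102)
after S2 (kf_track): (-0.5055, -1.1797, 0.8511)

result = (-0.5055, -1.1797, 0.8511)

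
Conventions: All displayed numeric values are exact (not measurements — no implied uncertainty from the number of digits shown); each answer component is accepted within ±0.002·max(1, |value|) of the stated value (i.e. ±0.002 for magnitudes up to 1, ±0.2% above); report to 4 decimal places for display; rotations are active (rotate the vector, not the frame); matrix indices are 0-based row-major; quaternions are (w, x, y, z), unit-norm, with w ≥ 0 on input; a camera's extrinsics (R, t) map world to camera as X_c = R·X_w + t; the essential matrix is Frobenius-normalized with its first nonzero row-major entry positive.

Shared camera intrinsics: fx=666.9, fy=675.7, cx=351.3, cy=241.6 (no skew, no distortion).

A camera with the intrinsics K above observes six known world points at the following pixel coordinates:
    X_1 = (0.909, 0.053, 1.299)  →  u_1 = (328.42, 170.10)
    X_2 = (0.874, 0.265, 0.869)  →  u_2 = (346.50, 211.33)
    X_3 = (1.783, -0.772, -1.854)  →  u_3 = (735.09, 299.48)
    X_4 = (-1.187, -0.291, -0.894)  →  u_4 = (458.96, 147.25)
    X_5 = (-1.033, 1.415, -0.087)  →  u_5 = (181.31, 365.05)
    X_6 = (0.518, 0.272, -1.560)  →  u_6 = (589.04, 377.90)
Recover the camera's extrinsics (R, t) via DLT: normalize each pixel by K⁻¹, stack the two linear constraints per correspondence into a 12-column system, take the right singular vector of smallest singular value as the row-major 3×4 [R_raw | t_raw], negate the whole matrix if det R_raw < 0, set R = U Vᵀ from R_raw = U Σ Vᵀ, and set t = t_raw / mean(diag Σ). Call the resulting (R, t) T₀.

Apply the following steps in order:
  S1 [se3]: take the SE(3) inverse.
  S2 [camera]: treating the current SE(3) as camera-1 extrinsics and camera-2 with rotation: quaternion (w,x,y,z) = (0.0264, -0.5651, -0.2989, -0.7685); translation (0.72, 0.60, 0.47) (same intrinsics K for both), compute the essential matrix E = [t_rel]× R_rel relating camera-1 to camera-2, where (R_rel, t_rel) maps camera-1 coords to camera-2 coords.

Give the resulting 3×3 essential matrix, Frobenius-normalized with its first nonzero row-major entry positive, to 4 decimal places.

matrix = [0.2147 0.1040 -0.3674; -0.2678 0.1631 0.4924; -0.0681 -0.6789 0.0413]

source (pnp_recover): camera pose = R=[0.4810 -0.5446 -0.6871; 0.2625 0.8372 -0.4798; 0.8365 0.0505 0.5457], t=(0.2799, -0.2899, 4.4791)
after S1 (invert_se3): R=[0.4810 0.2625 0.8365; -0.5446 0.8372 0.0505; -0.6871 -0.4798 0.5457], t=(-3.8052, 0.1691, -2.3909)
after S2 (essential): [0.2147 0.1040 -0.3674; -0.2678 0.1631 0.4924; -0.0681 -0.6789 0.0413]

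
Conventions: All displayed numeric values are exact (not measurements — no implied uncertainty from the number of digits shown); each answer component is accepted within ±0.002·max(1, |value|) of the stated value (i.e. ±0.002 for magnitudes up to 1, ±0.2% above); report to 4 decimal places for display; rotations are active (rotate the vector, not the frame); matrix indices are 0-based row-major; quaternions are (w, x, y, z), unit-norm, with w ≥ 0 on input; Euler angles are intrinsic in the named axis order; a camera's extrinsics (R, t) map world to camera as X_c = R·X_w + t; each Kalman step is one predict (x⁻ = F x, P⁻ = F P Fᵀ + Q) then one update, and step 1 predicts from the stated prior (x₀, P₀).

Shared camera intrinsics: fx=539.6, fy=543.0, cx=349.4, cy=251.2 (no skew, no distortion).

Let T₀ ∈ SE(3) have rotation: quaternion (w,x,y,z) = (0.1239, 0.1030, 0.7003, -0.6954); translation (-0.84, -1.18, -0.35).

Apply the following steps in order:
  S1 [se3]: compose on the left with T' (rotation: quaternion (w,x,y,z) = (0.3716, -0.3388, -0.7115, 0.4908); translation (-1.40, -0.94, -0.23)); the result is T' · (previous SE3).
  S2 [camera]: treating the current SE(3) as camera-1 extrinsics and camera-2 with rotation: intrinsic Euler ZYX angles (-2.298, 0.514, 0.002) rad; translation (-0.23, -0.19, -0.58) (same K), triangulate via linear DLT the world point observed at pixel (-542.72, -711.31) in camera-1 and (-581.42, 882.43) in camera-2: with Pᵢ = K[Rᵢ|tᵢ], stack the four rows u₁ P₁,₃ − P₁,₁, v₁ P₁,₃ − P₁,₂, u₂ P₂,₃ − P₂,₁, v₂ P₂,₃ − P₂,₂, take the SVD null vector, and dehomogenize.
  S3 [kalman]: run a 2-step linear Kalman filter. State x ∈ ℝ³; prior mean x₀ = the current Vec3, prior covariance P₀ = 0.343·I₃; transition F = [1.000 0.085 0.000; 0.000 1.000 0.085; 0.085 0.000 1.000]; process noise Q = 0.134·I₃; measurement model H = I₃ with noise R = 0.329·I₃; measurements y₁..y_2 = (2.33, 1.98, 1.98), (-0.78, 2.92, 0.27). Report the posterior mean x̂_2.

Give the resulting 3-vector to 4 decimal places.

result = (0.1904, 1.8010, 1.0358)

after S1 (compose_se3): R=[0.7382 0.6619 -0.1305; -0.6695 0.6951 -0.2619; -0.0827 0.2807 0.9562], t=(-0.8218, -1.8357, 0.8111)
after S2 (triangulate): (-0.7330, -1.5325, 1.1356)
after S3 (kf_track): (0.1904, 1.8010, 1.0358)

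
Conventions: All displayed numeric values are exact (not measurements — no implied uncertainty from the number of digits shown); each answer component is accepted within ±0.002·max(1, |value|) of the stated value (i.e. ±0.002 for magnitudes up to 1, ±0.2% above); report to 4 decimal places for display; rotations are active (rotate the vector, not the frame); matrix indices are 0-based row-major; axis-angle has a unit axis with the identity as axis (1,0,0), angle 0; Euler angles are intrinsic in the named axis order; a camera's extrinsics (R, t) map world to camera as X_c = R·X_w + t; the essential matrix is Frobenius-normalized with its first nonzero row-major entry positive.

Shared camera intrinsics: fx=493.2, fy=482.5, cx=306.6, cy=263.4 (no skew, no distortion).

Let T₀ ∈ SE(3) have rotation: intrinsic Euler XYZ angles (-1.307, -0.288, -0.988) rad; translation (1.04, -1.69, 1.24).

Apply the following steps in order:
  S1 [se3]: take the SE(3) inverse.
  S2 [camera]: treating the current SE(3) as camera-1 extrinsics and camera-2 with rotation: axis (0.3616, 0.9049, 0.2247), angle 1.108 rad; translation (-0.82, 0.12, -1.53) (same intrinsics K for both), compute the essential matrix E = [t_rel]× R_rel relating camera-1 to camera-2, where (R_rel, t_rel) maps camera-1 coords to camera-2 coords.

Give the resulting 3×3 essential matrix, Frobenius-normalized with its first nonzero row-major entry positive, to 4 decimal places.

matrix = [0.0128 -0.6549 -0.1774; 0.5974 -0.1295 0.1758; -0.3011 -0.1490 -0.1481]

after S1 (invert_se3): R=[0.5277 -0.0668 0.8468; 0.8005 0.3725 -0.4695; -0.2840 0.9256 0.2500], t=(-1.7117, 0.3790, 1.5497)
after S2 (essential): [0.0128 -0.6549 -0.1774; 0.5974 -0.1295 0.1758; -0.3011 -0.1490 -0.1481]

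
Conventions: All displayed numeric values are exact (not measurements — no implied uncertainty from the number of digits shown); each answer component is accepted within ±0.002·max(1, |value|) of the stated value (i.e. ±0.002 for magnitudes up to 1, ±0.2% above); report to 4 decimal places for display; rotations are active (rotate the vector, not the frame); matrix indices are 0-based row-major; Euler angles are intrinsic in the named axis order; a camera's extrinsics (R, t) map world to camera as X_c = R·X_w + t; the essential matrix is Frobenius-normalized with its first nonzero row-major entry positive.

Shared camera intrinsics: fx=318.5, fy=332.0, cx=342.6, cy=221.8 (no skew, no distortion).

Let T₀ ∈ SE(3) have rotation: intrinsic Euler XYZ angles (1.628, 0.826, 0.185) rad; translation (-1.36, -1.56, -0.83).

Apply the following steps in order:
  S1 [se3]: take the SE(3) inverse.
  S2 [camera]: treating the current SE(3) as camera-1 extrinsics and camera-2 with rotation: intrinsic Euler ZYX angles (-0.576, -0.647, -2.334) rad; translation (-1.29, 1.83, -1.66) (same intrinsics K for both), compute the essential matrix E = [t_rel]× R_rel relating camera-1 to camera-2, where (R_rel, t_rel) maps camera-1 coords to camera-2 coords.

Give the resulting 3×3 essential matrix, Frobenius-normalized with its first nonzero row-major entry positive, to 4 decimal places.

matrix = [0.2074 0.1633 -0.4893; 0.1638 0.3318 -0.2910; -0.0238 0.5920 0.3439]

after S1 (invert_se3): R=[0.6663 0.7110 0.2250; -0.1247 -0.1912 0.9736; 0.7352 -0.6767 -0.0388], t=(2.2020, 0.3402, -0.0879)
after S2 (essential): [0.2074 0.1633 -0.4893; 0.1638 0.3318 -0.2910; -0.0238 0.5920 0.3439]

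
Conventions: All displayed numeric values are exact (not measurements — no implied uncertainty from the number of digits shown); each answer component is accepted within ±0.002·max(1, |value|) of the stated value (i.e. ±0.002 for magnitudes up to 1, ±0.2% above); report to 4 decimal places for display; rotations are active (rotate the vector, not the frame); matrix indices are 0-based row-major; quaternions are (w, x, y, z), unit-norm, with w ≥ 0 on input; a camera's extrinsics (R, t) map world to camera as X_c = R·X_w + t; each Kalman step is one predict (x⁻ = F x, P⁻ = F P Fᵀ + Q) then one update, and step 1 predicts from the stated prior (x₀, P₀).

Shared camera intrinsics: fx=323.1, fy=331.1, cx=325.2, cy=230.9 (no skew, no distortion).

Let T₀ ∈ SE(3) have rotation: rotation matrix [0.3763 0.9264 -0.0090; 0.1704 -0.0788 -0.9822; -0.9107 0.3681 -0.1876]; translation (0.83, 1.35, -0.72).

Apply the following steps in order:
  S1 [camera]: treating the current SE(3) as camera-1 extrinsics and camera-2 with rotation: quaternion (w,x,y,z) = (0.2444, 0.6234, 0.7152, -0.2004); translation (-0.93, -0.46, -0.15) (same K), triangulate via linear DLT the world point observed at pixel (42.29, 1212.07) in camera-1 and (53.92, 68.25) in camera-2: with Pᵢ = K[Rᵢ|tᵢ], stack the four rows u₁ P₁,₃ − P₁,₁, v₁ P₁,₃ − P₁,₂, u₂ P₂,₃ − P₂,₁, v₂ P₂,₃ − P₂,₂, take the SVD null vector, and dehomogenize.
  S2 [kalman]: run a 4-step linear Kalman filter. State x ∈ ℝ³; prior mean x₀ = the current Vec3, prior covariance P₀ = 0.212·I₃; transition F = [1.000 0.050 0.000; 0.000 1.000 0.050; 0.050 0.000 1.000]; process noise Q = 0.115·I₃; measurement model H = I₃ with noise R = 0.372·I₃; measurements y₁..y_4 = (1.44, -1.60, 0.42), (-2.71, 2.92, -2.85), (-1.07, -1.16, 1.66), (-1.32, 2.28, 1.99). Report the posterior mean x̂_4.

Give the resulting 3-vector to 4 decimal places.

result = (-1.2188, 0.8534, 0.6748)

after S1 (triangulate): (-1.8758, -1.0213, -1.6504)
after S2 (kf_track): (-1.2188, 0.8534, 0.6748)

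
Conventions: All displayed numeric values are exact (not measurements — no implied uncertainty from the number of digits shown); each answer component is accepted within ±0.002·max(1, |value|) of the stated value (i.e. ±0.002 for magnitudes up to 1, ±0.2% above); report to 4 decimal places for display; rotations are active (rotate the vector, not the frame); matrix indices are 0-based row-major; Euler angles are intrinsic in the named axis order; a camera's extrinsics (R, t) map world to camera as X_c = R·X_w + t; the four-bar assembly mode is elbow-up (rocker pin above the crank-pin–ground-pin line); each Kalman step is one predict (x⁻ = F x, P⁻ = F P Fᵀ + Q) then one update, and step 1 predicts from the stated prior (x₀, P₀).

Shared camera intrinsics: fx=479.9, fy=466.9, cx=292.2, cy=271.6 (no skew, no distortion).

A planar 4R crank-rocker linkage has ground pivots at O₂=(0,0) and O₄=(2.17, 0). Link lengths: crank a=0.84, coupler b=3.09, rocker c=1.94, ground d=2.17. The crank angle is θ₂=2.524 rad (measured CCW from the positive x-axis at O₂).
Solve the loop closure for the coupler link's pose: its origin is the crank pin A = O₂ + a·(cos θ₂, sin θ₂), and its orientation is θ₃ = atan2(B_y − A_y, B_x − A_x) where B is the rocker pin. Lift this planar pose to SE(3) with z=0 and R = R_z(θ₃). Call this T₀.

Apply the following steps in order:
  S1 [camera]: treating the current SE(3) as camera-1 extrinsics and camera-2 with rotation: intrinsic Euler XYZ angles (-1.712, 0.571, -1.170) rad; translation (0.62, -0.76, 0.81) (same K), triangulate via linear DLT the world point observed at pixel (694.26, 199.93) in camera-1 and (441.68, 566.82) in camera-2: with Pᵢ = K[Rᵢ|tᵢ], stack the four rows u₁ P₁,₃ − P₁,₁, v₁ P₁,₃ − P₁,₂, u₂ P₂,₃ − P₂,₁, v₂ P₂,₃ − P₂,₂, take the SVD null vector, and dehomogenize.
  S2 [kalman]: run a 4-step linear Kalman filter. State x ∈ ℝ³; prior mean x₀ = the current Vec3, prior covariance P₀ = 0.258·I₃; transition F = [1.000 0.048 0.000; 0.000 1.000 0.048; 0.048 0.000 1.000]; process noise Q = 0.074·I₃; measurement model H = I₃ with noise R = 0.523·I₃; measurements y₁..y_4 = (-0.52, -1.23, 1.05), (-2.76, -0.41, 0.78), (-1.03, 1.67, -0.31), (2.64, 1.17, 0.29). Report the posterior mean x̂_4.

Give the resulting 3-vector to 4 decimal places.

source (fourbar_fk): coupler pose = R=[0.8832 -0.4691 0.0000; 0.4691 0.8832 0.0000; 0.0000 0.0000 1.0000], t=(-0.6848, 0.4864, 0.0000)
after S1 (triangulate): (1.6944, -1.7937, 1.9730)
after S2 (kf_track): (0.3775, 0.2977, 0.6856)

result = (0.3775, 0.2977, 0.6856)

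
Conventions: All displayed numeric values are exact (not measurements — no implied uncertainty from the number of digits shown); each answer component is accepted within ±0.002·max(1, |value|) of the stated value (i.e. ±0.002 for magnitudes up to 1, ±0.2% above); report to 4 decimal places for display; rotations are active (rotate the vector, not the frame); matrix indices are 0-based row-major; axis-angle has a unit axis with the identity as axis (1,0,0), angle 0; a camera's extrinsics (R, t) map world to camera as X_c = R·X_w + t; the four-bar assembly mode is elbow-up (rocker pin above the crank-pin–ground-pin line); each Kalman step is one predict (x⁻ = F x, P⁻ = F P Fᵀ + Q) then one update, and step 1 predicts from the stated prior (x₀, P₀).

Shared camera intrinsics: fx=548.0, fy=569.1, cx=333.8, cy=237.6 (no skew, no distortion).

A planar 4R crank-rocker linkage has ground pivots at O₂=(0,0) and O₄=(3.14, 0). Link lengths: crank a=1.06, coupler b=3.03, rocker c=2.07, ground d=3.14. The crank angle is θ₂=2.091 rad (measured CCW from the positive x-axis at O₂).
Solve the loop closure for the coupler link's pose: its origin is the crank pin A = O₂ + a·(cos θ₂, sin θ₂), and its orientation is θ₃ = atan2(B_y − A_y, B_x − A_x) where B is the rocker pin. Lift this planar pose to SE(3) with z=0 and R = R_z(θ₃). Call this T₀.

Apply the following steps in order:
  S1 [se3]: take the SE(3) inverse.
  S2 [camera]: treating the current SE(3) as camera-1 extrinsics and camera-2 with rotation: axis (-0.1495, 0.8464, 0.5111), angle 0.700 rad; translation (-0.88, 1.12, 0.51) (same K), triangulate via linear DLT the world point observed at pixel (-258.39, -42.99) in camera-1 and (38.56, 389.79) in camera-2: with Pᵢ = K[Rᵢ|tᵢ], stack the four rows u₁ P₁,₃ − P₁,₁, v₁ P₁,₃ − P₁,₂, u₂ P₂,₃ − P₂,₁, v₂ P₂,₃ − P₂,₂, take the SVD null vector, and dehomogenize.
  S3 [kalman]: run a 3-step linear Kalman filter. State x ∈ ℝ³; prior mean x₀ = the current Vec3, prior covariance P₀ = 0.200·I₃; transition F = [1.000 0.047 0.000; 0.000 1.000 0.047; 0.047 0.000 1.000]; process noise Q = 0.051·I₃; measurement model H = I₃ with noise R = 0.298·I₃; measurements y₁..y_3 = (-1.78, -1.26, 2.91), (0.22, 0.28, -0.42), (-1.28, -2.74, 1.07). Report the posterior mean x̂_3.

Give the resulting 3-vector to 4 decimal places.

source (fourbar_fk): coupler pose = R=[0.9453 -0.3262 0.0000; 0.3262 0.9453 0.0000; 0.0000 0.0000 1.0000], t=(-0.5269, 0.9198, 0.0000)
after S1 (invert_se3): R=[0.9453 0.3262 0.0000; -0.3262 0.9453 0.0000; 0.0000 0.0000 1.0000], t=(0.1981, -1.0413, 0.0000)
after S2 (triangulate): (-1.7034, -0.1991, 1.3669)
after S3 (kf_track): (-1.1495, -1.0980, 0.9977)

result = (-1.1495, -1.0980, 0.9977)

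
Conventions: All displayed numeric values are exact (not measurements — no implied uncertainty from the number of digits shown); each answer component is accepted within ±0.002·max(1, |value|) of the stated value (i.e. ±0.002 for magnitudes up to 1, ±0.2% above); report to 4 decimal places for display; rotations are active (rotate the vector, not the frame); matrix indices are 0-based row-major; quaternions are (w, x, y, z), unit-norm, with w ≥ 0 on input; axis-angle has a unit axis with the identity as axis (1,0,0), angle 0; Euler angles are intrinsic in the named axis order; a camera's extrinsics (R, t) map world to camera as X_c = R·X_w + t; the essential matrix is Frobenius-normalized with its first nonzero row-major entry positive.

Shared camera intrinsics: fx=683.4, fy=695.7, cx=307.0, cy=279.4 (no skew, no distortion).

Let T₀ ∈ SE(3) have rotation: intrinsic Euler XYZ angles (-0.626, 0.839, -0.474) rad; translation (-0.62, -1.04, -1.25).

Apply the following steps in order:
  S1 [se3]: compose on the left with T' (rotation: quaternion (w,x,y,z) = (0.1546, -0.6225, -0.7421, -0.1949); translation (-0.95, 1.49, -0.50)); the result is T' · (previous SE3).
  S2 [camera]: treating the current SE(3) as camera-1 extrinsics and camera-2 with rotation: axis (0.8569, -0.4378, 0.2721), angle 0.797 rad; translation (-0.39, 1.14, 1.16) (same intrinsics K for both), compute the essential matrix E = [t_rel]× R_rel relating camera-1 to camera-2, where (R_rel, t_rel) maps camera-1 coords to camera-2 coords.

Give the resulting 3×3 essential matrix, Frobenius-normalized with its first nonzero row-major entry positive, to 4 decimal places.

matrix = [0.0108 0.4231 -0.0094; -0.2033 0.4456 0.3952; 0.2613 0.3498 -0.4839]

after S1 (compose_se3): R=[-0.8546 0.4492 0.2605; 0.2709 -0.0424 0.9617; 0.4430 0.8924 -0.0854], t=(-1.8800, 0.1974, 0.2020)
after S2 (essential): [0.0108 0.4231 -0.0094; -0.2033 0.4456 0.3952; 0.2613 0.3498 -0.4839]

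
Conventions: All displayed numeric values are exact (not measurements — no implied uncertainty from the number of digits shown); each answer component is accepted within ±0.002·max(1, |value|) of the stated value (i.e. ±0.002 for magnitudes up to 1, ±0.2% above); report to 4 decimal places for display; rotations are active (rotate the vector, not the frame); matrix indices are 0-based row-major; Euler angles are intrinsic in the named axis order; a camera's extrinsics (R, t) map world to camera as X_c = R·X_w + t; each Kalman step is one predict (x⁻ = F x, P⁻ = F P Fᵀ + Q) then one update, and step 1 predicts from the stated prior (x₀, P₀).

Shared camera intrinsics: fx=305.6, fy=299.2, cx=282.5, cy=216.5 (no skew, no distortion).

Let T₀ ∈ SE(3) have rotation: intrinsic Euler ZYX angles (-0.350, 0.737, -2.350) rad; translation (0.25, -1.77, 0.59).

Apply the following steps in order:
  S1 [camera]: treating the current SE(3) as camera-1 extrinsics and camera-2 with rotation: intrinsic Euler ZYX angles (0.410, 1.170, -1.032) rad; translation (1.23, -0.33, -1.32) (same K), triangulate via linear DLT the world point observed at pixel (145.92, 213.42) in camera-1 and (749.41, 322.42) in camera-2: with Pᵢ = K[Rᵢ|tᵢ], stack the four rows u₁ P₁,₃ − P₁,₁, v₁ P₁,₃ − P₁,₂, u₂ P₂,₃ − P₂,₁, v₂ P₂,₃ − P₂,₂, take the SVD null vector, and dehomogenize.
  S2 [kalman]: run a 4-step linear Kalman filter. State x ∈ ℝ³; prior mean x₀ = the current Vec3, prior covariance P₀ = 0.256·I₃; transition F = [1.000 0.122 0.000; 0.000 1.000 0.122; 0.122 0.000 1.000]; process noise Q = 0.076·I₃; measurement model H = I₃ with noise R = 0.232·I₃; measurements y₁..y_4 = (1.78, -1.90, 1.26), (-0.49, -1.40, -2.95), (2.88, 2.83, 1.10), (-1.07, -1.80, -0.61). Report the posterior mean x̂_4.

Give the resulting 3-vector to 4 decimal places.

result = (0.1506, -0.5298, -0.1871)

after S1 (triangulate): (-1.8873, -0.7561, 1.0818)
after S2 (kf_track): (0.1506, -0.5298, -0.1871)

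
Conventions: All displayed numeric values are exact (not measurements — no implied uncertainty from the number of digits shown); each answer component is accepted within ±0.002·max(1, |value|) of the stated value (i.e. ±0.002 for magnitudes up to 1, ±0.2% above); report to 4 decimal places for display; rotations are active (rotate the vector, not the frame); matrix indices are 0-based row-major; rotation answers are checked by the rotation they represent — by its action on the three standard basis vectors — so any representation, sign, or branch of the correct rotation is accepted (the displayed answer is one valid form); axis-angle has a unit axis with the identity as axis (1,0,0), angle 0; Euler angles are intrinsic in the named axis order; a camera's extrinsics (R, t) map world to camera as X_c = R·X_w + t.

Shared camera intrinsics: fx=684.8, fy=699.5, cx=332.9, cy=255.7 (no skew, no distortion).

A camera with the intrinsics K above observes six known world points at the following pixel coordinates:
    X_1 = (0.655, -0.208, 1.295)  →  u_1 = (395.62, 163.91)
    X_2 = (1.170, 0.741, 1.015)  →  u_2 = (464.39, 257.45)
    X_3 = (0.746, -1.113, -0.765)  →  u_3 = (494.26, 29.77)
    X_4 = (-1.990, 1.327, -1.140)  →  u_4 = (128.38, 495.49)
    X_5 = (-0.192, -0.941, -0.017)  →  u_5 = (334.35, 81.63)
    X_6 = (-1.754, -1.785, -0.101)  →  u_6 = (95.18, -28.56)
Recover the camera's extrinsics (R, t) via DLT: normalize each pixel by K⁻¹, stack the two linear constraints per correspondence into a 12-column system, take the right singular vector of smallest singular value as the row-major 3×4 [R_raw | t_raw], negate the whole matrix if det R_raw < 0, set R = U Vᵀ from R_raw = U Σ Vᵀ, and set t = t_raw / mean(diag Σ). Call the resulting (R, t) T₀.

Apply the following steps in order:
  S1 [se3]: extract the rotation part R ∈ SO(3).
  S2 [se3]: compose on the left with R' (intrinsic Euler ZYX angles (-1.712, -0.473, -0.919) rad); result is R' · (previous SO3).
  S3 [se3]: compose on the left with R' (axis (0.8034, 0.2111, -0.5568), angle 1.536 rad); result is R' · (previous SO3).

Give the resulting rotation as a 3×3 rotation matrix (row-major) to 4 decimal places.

source (pnp_recover): camera pose = R=[0.9663 0.1143 -0.2306; -0.1511 0.9773 -0.1486; 0.2083 0.1784 0.9616], t=(0.3000, -0.3799, 5.3197)
after S1 (rot_of_se3): [0.9663 0.1143 -0.2306; -0.1511 0.9773 -0.1486; 0.2083 0.1784 0.9616]
after S2 (compose_so3): [-0.0320 0.6702 0.7415; -0.7509 -0.5058 0.4247; 0.6596 -0.5432 0.5194]
after S3 (compose_so3): [-0.7075 0.1965 0.6789; -0.6503 0.1953 -0.7342; -0.2768 -0.9609 -0.0103]

rotation (matrix) = ((-0.7075, 0.1965, 0.6789), (-0.6503, 0.1953, -0.7342), (-0.2768, -0.9609, -0.0103))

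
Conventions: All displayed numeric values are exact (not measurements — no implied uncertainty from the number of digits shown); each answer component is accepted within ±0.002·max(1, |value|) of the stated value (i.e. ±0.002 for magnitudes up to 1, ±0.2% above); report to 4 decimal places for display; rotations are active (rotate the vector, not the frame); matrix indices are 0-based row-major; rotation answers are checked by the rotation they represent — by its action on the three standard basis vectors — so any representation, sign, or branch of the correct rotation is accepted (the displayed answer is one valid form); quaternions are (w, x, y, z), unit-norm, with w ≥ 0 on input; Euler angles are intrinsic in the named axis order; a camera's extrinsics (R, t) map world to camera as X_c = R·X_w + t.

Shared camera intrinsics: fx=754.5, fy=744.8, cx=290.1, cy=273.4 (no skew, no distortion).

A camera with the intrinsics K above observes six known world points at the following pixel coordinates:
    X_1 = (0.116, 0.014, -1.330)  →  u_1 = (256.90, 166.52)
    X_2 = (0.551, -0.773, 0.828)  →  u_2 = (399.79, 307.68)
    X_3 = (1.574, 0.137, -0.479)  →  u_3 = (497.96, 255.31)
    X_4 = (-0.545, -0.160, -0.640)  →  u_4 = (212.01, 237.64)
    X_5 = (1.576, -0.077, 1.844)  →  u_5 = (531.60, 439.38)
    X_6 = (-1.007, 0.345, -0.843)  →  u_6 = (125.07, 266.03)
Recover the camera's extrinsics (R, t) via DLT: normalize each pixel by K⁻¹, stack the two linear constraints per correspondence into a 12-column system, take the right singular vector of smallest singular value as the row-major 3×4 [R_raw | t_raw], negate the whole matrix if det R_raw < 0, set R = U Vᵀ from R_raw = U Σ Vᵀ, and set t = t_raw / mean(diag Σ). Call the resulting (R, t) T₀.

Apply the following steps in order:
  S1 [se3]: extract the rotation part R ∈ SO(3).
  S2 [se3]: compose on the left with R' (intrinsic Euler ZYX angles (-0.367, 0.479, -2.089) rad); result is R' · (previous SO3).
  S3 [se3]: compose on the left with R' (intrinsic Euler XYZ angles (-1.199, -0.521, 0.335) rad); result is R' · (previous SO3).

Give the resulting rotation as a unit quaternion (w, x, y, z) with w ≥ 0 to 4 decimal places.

rotation (quat) = (0.4581, 0.8643, -0.0241, 0.2061)

source (pnp_recover): camera pose = R=[0.9327 -0.2141 0.2902; -0.0754 0.6712 0.7374; -0.3527 -0.7097 0.6099], t=(0.0600, 0.2600, 5.8801)
after S1 (rot_of_se3): [0.9327 -0.2141 0.2902; -0.0754 0.6712 0.7374; -0.3527 -0.7097 0.6099]
after S2 (compose_so3): [0.7794 -0.6175 -0.1061; -0.5878 -0.7793 0.2171; -0.2167 -0.1068 -0.9704]
after S3 (compose_so3): [0.9139 -0.2304 0.3342; 0.1472 -0.5791 -0.8019; 0.3783 0.7821 -0.4953]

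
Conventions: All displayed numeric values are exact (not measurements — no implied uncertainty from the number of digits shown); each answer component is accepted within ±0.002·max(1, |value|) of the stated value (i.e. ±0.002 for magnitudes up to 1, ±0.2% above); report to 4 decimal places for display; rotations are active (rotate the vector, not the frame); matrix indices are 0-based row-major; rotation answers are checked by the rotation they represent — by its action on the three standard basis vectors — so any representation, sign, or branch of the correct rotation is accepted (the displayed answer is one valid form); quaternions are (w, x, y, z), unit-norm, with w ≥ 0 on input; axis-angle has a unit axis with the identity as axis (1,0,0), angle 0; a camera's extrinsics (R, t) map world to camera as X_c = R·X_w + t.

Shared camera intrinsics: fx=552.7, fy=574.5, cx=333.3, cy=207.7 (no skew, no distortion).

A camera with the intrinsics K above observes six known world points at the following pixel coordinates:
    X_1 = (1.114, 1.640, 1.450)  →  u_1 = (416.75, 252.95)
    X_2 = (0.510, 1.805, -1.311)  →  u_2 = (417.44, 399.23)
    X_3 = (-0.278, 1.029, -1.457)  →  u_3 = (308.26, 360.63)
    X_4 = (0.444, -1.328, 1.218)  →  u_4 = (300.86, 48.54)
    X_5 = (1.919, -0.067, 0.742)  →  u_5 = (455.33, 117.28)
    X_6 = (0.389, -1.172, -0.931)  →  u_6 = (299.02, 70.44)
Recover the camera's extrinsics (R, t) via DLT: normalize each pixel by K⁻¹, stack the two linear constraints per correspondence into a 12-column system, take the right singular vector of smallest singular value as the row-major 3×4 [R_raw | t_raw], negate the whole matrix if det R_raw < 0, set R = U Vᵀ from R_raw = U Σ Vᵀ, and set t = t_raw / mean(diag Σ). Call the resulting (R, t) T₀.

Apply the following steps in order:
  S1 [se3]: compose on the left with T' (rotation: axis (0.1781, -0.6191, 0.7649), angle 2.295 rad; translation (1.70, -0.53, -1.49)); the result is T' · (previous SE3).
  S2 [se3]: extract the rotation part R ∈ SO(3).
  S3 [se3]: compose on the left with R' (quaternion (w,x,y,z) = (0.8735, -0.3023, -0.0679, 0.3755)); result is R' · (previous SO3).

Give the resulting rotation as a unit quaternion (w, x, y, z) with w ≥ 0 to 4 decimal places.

rotation (quat) = (0.2289, 0.2356, -0.0849, 0.9407)

source (pnp_recover): camera pose = R=[0.9499 0.3086 -0.0500; -0.3104 0.9120 -0.2683; -0.0372 0.2704 0.9620], t=(-0.3400, -0.1600, 5.8300)
after S1 (compose_se3): R=[-0.3358 -0.9419 0.0052; 0.4122 -0.1519 -0.8984; 0.8470 -0.2995 0.4392], t=(0.6455, -6.0258, 0.1876)
after S2 (rot_of_se3): [-0.3358 -0.9419 0.0052; 0.4122 -0.1519 -0.8984; 0.8470 -0.2995 0.4392]
after S3 (compose_so3): [-0.7842 -0.4707 0.4043; 0.3906 -0.8808 -0.2676; 0.4821 -0.0519 0.8746]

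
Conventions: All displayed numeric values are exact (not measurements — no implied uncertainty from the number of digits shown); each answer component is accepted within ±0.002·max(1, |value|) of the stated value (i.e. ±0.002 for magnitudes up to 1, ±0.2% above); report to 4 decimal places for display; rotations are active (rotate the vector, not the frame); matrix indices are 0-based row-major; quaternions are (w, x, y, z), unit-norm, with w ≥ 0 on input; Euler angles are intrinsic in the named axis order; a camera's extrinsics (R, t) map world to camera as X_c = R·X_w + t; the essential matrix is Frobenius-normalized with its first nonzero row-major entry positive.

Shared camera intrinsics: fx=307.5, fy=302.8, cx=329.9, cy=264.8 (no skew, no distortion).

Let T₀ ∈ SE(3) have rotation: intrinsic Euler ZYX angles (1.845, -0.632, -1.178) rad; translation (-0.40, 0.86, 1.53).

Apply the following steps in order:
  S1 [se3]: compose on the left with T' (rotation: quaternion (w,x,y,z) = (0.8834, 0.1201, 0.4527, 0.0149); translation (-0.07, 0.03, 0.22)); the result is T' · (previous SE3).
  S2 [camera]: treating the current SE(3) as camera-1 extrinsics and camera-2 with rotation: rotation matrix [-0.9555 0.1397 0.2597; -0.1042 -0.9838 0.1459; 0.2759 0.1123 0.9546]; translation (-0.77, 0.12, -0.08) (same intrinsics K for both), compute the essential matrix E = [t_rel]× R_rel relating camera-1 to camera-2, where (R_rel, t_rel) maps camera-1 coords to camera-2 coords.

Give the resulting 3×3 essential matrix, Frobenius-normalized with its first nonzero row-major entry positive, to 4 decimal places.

after S1 (compose_se3): R=[0.4098 -0.8685 -0.2787; 0.6071 0.4878 -0.6274; 0.6808 0.0879 0.7271], t=(0.9943, 0.5068, 1.5913)
after S2 (essential): [0.4460 -0.2950 -0.1379; 0.4257 0.5295 -0.1520; 0.2682 -0.3637 -0.0782]

matrix = [0.4460 -0.2950 -0.1379; 0.4257 0.5295 -0.1520; 0.2682 -0.3637 -0.0782]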